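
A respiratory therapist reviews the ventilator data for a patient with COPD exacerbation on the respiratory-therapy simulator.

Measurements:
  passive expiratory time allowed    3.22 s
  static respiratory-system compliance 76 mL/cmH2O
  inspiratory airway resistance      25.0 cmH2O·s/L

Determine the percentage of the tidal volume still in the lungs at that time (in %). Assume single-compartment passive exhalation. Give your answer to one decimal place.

τ = R × C = 25.0 × 76 mL/cmH2O = 25.0 × 0.076 L/cmH2O = 1.9 s.
Passive exhalation: V(t)/V₀ = e^(−t/τ) = e^(−3.22/1.9) = 0.1836.
Fraction remaining = 0.1836 → 18.36%.

18.4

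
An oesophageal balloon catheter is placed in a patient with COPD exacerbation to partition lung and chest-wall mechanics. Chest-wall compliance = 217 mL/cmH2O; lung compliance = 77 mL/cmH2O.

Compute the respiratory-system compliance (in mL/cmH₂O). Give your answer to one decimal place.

56.8

Lung and chest wall are elastances in series: 1/Crs = 1/CL + 1/Ccw.
1/Crs = 1/77 + 1/217 = 0.0176.
Crs = 56.818 mL/cmH2O.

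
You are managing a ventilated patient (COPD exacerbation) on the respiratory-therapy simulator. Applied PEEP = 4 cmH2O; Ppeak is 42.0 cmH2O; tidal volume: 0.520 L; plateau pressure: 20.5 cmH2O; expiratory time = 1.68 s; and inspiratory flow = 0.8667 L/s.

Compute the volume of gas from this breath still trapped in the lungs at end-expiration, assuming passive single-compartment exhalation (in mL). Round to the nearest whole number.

R = (PIP − Pplat)/V̇ = (42.0 − 20.5) / 0.8667 = 21.5/0.8667 = 24.807 cmH2O·s/L.
C = Vt/(Pplat − PEEP) = 520.0 / (20.5 − 4) = 520.0/16.5 = 31.515 mL/cmH2O.
τ = R × C = 24.807 × 0.03152 L/cmH2O = 0.7819 s.
Fraction remaining = e^(−Te/τ) = e^(−1.68/0.7819) = 0.1166.
Trapped volume = 520.0 × 0.1166 = 60.632 mL.

61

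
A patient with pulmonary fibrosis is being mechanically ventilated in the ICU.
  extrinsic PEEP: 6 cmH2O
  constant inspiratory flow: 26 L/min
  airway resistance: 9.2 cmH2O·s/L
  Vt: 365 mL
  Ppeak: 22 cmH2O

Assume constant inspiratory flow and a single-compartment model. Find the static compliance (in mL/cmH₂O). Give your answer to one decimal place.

30.4

Flow: 26 L/min ÷ 60 = 0.4333 L/s.
Equation of motion (constant flow): PIP = Vt/C + R·V̇ + PEEP.
Vt/C = PIP − R·V̇ − PEEP = 22 − 9.2×0.4333 − 6 = 22 − 3.986 − 6 = 12.014 cmH2O.
C = Vt / 12.014 = 365 / 12.014 = 30.381 mL/cmH2O.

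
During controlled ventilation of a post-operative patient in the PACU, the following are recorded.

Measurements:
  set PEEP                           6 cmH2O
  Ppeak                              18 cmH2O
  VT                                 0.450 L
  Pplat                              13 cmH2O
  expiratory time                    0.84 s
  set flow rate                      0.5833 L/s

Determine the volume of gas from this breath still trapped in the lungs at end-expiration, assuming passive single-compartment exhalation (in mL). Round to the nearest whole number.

98

R = (PIP − Pplat)/V̇ = (18 − 13) / 0.5833 = 5.0/0.5833 = 8.572 cmH2O·s/L.
C = Vt/(Pplat − PEEP) = 450.0 / (13 − 6) = 450.0/7.0 = 64.286 mL/cmH2O.
τ = R × C = 8.572 × 0.06429 L/cmH2O = 0.5511 s.
Fraction remaining = e^(−Te/τ) = e^(−0.84/0.5511) = 0.2178.
Trapped volume = 450.0 × 0.2178 = 98.01 mL.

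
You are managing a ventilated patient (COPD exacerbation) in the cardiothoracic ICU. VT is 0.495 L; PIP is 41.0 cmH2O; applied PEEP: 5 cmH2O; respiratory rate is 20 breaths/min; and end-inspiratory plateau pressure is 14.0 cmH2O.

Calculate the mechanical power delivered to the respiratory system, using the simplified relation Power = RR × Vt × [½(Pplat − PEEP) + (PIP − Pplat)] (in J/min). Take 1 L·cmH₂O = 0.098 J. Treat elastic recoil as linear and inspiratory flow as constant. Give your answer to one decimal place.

30.6

Per-breath work = Vt × [½(Pplat−PEEP) + (PIP−Pplat)] = 0.495 × [0.5×9.0 + 27.0] = 0.495 × 31.5 = 15.593 L·cmH2O.
Power = 20 × 15.593 = 311.86 L·cmH2O/min.
× 0.098 J/(L·cmH2O) → 30.562 J/min.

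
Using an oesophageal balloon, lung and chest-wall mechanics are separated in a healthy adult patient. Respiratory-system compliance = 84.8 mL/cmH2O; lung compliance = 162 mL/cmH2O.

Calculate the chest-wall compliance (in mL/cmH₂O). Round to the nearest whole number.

178

1/Ccw = 1/Crs − 1/CL.
1/Ccw = 1/84.8 − 1/162 = 0.00562.
Ccw = 177.94 mL/cmH2O.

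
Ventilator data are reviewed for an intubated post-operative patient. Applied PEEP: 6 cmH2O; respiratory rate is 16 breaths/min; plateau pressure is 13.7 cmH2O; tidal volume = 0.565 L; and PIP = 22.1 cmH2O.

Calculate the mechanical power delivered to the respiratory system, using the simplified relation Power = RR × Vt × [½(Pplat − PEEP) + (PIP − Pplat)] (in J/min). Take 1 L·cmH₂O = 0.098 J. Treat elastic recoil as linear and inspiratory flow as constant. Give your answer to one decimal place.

Per-breath work = Vt × [½(Pplat−PEEP) + (PIP−Pplat)] = 0.565 × [0.5×7.7 + 8.4] = 0.565 × 12.25 = 6.921 L·cmH2O.
Power = 16 × 6.921 = 110.74 L·cmH2O/min.
× 0.098 J/(L·cmH2O) → 10.853 J/min.

10.9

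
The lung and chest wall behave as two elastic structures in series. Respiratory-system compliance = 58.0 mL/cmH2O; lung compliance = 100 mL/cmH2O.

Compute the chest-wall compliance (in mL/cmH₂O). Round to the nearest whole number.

138

1/Ccw = 1/Crs − 1/CL.
1/Ccw = 1/58.0 − 1/100 = 0.007241.
Ccw = 138.1 mL/cmH2O.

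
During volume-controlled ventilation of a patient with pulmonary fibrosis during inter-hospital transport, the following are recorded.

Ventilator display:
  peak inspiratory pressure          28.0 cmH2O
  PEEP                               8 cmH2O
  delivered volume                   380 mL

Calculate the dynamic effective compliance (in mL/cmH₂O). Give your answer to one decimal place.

19.0

Dynamic compliance = Vt / (PIP − PEEP) = 380 / (28.0 − 8) = 380 / 20.0 = 19.0 mL/cmH2O.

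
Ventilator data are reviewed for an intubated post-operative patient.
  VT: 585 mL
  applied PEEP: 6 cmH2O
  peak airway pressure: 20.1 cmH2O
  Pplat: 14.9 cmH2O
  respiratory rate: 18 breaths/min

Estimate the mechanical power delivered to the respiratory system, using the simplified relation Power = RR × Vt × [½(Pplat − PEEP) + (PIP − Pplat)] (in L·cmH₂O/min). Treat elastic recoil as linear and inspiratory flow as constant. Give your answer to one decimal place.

101.6

Per-breath work = Vt × [½(Pplat−PEEP) + (PIP−Pplat)] = 0.585 × [0.5×8.9 + 5.2] = 0.585 × 9.65 = 5.645 L·cmH2O.
Power = 18 × 5.645 = 101.61 L·cmH2O/min.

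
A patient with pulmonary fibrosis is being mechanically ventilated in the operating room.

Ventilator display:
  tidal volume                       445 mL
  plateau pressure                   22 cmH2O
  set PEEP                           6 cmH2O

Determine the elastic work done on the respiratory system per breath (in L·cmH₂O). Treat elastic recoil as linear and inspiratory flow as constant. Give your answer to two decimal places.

3.56

Elastic work ≈ ½ × (Pplat − PEEP) × Vt = 0.5 × (22 − 6) × 0.445 L = 0.5 × 16.0 × 0.445 = 3.56 L·cmH2O.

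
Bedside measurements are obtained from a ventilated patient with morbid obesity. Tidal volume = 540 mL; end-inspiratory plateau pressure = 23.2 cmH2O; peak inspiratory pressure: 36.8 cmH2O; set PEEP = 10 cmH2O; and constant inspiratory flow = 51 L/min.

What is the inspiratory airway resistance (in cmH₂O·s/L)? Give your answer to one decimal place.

Flow: 51 L/min ÷ 60 = 0.85 L/s.
Raw = (PIP − Pplat) / flow = (36.8 − 23.2) / 0.85 = 13.6 / 0.85 = 16.0 cmH2O·s/L.

16.0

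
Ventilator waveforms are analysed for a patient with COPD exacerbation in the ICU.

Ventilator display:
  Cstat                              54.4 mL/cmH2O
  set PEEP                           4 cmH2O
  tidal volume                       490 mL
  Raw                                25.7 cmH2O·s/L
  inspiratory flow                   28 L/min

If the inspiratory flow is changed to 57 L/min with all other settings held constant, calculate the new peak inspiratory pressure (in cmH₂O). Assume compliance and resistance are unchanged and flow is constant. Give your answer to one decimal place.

Flow: 28 L/min ÷ 60 = 0.4667 L/s.
New flow: 57 L/min ÷ 60 = 0.95 L/s.
PIP = Vt/C + R·V̇ + PEEP (constant-flow equation of motion).
Only the resistive term changes: ΔPIP = R × ΔV̇ = 25.7 × (0.95 − 0.4667) = 25.7 × 0.4833 = 12.421 cmH2O.
Original PIP = 490/54.4 + 25.7×0.4667 + 4 = 25.002 cmH2O; new PIP = 25.002 + (12.421) = 37.423 cmH2O.

37.4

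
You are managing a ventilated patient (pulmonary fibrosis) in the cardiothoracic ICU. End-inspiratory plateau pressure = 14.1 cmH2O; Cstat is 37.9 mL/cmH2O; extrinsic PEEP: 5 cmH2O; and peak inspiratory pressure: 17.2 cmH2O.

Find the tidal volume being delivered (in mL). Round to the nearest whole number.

345

Vt = Cstat × (Pplat − PEEP) = 37.9 × (14.1 − 5) = 37.9 × 9.1 = 344.89 mL.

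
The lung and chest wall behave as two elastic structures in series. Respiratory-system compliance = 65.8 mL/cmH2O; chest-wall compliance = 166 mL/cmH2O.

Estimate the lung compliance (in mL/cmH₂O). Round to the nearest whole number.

109

1/CL = 1/Crs − 1/Ccw.
1/CL = 1/65.8 − 1/166 = 0.009173.
CL = 109.02 mL/cmH2O.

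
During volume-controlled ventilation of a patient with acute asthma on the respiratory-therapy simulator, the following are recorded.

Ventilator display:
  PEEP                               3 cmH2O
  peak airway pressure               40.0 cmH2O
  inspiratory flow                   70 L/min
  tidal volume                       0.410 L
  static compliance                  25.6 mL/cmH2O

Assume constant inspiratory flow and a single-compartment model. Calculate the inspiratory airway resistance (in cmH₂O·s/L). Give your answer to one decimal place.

18.0

Flow: 70 L/min ÷ 60 = 1.1667 L/s.
Equation of motion (constant flow): PIP = Vt/C + R·V̇ + PEEP.
R·V̇ = PIP − Vt/C − PEEP = 40.0 − 410/25.6 − 3 = 40.0 − 16.016 − 3 = 20.984 cmH2O.
R = 20.984 / 1.1667 = 17.986 cmH2O·s/L.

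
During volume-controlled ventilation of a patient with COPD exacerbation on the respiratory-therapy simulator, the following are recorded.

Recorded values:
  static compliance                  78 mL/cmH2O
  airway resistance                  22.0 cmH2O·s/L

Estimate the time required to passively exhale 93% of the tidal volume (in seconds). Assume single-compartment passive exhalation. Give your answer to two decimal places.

4.56

τ = R × C = 22.0 × 78 mL/cmH2O = 22.0 × 0.078 L/cmH2O = 1.716 s.
Exhaled fraction f = 1 − e^(−t/τ) → t = −τ·ln(1 − f) = −1.716·ln(0.07) = 4.563 s.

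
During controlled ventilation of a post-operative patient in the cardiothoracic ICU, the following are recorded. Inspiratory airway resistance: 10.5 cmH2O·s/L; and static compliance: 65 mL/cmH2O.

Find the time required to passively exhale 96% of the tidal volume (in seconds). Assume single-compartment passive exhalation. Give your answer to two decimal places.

2.20

τ = R × C = 10.5 × 65 mL/cmH2O = 10.5 × 0.065 L/cmH2O = 0.6825 s.
Exhaled fraction f = 1 − e^(−t/τ) → t = −τ·ln(1 − f) = −0.6825·ln(0.04) = 2.197 s.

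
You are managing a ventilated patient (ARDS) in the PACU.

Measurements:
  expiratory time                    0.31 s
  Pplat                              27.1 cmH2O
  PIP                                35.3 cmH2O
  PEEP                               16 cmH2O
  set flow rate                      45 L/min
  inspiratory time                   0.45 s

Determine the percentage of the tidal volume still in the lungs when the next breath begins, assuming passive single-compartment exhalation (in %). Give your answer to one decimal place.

39.4

Flow: 45 L/min ÷ 60 = 0.75 L/s.
Vt = flow × Ti = 0.75 L/s × 0.45 s × 1000 mL/L = 337.5 mL.
R = (PIP − Pplat)/V̇ = (35.3 − 27.1) / 0.75 = 8.2/0.75 = 10.933 cmH2O·s/L.
C = Vt/(Pplat − PEEP) = 337.5 / (27.1 − 16) = 337.5/11.1 = 30.405 mL/cmH2O.
τ = R × C = 10.933 × 0.03041 L/cmH2O = 0.3325 s.
Fraction remaining at end-expiration = e^(−Te/τ) = e^(−0.31/0.3325) = 0.3936 → 39.36%.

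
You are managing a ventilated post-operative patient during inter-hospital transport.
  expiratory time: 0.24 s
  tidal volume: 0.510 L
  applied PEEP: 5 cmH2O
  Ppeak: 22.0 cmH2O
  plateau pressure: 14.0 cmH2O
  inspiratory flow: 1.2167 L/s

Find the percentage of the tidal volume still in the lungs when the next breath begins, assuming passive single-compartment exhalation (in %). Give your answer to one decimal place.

R = (PIP − Pplat)/V̇ = (22.0 − 14.0) / 1.2167 = 8.0/1.2167 = 6.575 cmH2O·s/L.
C = Vt/(Pplat − PEEP) = 510.0 / (14.0 − 5) = 510.0/9.0 = 56.667 mL/cmH2O.
τ = R × C = 6.575 × 0.05667 L/cmH2O = 0.3726 s.
Fraction remaining at end-expiration = e^(−Te/τ) = e^(−0.24/0.3726) = 0.5251 → 52.51%.

52.5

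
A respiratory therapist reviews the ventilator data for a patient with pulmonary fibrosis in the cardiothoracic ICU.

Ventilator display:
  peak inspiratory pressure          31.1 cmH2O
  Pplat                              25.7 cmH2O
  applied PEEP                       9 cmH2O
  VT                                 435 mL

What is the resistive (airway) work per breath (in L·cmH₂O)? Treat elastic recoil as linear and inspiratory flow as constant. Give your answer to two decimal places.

With constant inspiratory flow the resistive pressure is constant at PIP − Pplat = 31.1 − 25.7 = 5.4 cmH2O, so resistive work = 5.4 × 0.435 = 2.349 L·cmH2O.

2.35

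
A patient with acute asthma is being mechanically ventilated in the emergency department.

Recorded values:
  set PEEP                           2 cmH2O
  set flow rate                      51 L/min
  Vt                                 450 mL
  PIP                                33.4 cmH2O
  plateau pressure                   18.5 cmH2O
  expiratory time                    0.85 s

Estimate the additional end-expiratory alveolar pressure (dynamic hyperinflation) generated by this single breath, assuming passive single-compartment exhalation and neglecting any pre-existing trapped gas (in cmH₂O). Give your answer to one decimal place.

2.8

Flow: 51 L/min ÷ 60 = 0.85 L/s.
R = (PIP − Pplat)/V̇ = (33.4 − 18.5) / 0.85 = 14.9/0.85 = 17.529 cmH2O·s/L.
C = Vt/(Pplat − PEEP) = 450.0 / (18.5 − 2) = 450.0/16.5 = 27.273 mL/cmH2O.
τ = R × C = 17.529 × 0.02727 L/cmH2O = 0.478 s.
Fraction remaining = e^(−Te/τ) = e^(−0.85/0.478) = 0.1689; trapped volume = 450.0 × 0.1689 = 76.005 mL.
Additional alveolar pressure from trapping ≈ V_trapped / C = 76.005 / 27.273 = 2.787 cmH2O.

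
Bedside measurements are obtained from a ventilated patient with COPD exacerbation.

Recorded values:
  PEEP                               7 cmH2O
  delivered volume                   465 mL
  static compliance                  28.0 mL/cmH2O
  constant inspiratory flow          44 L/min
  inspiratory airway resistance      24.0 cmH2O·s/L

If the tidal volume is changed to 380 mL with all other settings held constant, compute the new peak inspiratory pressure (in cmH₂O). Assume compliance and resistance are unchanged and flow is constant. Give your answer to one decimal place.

Flow: 44 L/min ÷ 60 = 0.7333 L/s.
PIP = Vt/C + R·V̇ + PEEP (constant-flow equation of motion).
Only the elastic term changes: ΔPIP = ΔVt / C = (380 − 465) / 28.0 = -3.036 cmH2O.
Original PIP = 465/28.0 + 24.0×0.7333 + 7 = 41.206 cmH2O; new PIP = 41.206 + (-3.036) = 38.17 cmH2O.

38.2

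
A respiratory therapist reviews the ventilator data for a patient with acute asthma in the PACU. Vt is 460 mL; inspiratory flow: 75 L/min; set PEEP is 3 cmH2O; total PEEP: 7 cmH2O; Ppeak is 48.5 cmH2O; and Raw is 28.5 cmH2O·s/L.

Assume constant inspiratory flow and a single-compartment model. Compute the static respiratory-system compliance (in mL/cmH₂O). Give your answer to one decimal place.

Flow: 75 L/min ÷ 60 = 1.25 L/s.
Total PEEP = 7 cmH2O (set 3 + intrinsic 4); this is the baseline alveolar pressure.
Equation of motion (constant flow): PIP = Vt/C + R·V̇ + PEEP.
Vt/C = PIP − R·V̇ − PEEP = 48.5 − 28.5×1.25 − 7 = 48.5 − 35.625 − 7 = 5.875 cmH2O.
C = Vt / 5.875 = 460 / 5.875 = 78.298 mL/cmH2O.

78.3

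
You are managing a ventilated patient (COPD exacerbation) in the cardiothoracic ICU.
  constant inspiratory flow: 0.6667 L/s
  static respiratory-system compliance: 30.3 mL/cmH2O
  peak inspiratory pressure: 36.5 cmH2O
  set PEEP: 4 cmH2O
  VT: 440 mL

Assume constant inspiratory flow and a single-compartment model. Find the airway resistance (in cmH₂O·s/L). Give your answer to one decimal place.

Equation of motion (constant flow): PIP = Vt/C + R·V̇ + PEEP.
R·V̇ = PIP − Vt/C − PEEP = 36.5 − 440/30.3 − 4 = 36.5 − 14.521 − 4 = 17.979 cmH2O.
R = 17.979 / 0.6667 = 26.967 cmH2O·s/L.

27.0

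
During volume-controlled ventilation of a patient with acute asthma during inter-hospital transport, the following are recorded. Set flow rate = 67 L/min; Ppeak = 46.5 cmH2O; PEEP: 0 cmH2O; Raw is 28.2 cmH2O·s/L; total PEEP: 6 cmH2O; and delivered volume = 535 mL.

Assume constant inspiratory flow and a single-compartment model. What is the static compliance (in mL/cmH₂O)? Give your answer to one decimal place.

Flow: 67 L/min ÷ 60 = 1.1167 L/s.
Total PEEP = 6 cmH2O (set 0 + intrinsic 6); this is the baseline alveolar pressure.
Equation of motion (constant flow): PIP = Vt/C + R·V̇ + PEEP.
Vt/C = PIP − R·V̇ − PEEP = 46.5 − 28.2×1.1167 − 6 = 46.5 − 31.491 − 6 = 9.009 cmH2O.
C = Vt / 9.009 = 535 / 9.009 = 59.385 mL/cmH2O.

59.4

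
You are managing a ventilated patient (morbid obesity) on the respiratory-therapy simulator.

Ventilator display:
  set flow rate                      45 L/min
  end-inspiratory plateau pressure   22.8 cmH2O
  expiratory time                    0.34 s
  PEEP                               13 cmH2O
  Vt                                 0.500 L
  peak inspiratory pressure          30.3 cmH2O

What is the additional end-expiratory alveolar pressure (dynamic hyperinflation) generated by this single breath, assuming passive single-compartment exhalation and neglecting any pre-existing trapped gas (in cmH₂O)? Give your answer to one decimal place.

5.0

Flow: 45 L/min ÷ 60 = 0.75 L/s.
R = (PIP − Pplat)/V̇ = (30.3 − 22.8) / 0.75 = 7.5/0.75 = 10.0 cmH2O·s/L.
C = Vt/(Pplat − PEEP) = 500.0 / (22.8 − 13) = 500.0/9.8 = 51.02 mL/cmH2O.
τ = R × C = 10.0 × 0.05102 L/cmH2O = 0.5102 s.
Fraction remaining = e^(−Te/τ) = e^(−0.34/0.5102) = 0.5136; trapped volume = 500.0 × 0.5136 = 256.8 mL.
Additional alveolar pressure from trapping ≈ V_trapped / C = 256.8 / 51.02 = 5.033 cmH2O.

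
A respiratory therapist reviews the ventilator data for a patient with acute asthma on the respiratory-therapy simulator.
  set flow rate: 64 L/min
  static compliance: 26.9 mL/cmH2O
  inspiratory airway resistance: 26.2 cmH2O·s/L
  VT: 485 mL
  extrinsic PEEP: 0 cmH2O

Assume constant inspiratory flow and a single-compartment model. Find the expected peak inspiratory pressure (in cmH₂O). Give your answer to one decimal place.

46.0

Flow: 64 L/min ÷ 60 = 1.0667 L/s.
Equation of motion (constant flow): PIP = Vt/C + R·V̇ + PEEP.
PIP = 485/26.9 + 26.2×1.0667 + 0 = 18.03 + 27.948 + 0 = 45.978 cmH2O.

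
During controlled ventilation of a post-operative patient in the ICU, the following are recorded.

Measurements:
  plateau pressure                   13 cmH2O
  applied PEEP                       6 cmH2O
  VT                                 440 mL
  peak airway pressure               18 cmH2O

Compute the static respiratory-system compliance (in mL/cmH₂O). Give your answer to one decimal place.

62.9

Cstat = Vt / (Pplat − PEEP) = 440 / (13 − 6) = 440 / 7.0 = 62.857 mL/cmH2O.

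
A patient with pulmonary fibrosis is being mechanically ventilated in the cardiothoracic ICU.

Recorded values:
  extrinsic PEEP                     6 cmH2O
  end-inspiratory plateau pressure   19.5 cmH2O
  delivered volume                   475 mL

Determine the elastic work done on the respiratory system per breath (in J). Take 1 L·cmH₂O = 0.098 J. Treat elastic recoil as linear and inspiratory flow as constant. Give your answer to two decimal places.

Elastic work ≈ ½ × (Pplat − PEEP) × Vt = 0.5 × (19.5 − 6) × 0.475 L = 0.5 × 13.5 × 0.475 = 3.206 L·cmH2O.
× 0.098 J/(L·cmH2O) → 0.3142 J.

0.31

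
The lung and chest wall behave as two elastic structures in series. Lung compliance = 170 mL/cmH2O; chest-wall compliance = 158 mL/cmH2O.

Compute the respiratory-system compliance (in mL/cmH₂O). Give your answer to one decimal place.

81.9

Lung and chest wall are elastances in series: 1/Crs = 1/CL + 1/Ccw.
1/Crs = 1/170 + 1/158 = 0.01221.
Crs = 81.9 mL/cmH2O.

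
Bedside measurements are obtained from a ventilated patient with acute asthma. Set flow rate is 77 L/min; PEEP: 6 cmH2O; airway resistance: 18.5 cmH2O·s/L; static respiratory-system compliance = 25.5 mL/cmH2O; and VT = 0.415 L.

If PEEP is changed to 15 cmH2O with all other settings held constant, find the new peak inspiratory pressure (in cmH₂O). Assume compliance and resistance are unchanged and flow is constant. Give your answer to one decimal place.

Flow: 77 L/min ÷ 60 = 1.2833 L/s.
PIP = Vt/C + R·V̇ + PEEP (constant-flow equation of motion).
Only the baseline term changes: ΔPIP = ΔPEEP = 15 − 6 = 9.0 cmH2O.
Original PIP = 415/25.5 + 18.5×1.2833 + 6 = 46.016 cmH2O; new PIP = 46.016 + (9.0) = 55.016 cmH2O.

55.0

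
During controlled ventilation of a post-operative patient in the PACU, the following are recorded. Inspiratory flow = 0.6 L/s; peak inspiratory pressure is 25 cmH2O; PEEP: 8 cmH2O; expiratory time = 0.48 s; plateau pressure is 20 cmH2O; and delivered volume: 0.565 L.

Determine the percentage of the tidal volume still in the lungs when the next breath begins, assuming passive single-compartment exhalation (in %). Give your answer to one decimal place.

R = (PIP − Pplat)/V̇ = (25 − 20) / 0.6 = 5.0/0.6 = 8.333 cmH2O·s/L.
C = Vt/(Pplat − PEEP) = 565.0 / (20 − 8) = 565.0/12.0 = 47.083 mL/cmH2O.
τ = R × C = 8.333 × 0.04708 L/cmH2O = 0.3923 s.
Fraction remaining at end-expiration = e^(−Te/τ) = e^(−0.48/0.3923) = 0.2942 → 29.42%.

29.4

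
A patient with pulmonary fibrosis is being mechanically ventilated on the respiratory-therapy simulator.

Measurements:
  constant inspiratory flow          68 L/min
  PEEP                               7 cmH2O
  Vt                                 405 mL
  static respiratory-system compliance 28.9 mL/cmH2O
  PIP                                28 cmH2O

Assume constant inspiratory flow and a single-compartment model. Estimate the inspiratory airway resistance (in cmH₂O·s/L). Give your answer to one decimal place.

Flow: 68 L/min ÷ 60 = 1.1333 L/s.
Equation of motion (constant flow): PIP = Vt/C + R·V̇ + PEEP.
R·V̇ = PIP − Vt/C − PEEP = 28 − 405/28.9 − 7 = 28 − 14.014 − 7 = 6.986 cmH2O.
R = 6.986 / 1.1333 = 6.164 cmH2O·s/L.

6.2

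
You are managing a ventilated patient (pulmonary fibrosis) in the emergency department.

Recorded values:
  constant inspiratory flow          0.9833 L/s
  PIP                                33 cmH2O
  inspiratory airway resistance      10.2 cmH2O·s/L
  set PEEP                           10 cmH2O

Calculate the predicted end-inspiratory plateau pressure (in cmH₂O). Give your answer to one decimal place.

Pplat = PIP − Raw × flow = 33 − 10.2 × 0.9833 = 33 − 10.03 = 22.97 cmH2O.

23.0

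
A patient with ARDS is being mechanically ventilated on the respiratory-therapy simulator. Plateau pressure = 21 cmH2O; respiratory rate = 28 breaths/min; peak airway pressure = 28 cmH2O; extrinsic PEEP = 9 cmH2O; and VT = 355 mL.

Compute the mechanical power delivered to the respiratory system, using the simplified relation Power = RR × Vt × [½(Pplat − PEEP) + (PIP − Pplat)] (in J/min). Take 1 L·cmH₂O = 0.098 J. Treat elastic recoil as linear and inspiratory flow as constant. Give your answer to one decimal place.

12.7

Per-breath work = Vt × [½(Pplat−PEEP) + (PIP−Pplat)] = 0.355 × [0.5×12.0 + 7.0] = 0.355 × 13.0 = 4.615 L·cmH2O.
Power = 28 × 4.615 = 129.22 L·cmH2O/min.
× 0.098 J/(L·cmH2O) → 12.664 J/min.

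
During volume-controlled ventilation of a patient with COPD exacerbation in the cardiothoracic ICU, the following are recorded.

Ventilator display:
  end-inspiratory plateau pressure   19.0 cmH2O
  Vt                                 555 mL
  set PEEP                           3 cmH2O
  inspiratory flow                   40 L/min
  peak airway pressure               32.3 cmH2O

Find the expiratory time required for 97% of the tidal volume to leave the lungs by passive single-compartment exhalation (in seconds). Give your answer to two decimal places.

Flow: 40 L/min ÷ 60 = 0.6667 L/s.
R = (PIP − Pplat)/V̇ = (32.3 − 19.0) / 0.6667 = 13.3/0.6667 = 19.949 cmH2O·s/L.
C = Vt/(Pplat − PEEP) = 555.0 / (19.0 − 3) = 555.0/16.0 = 34.688 mL/cmH2O.
τ = R × C = 19.949 × 0.03469 L/cmH2O = 0.692 s.
t = −τ·ln(1 − 0.97) = −0.692·ln(0.03) = 2.427 s.

2.43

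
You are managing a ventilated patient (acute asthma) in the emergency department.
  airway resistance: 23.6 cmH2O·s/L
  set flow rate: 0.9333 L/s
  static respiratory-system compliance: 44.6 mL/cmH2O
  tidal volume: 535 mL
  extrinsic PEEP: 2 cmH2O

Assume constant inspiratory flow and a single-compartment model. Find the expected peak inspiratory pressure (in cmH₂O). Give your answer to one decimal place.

Equation of motion (constant flow): PIP = Vt/C + R·V̇ + PEEP.
PIP = 535/44.6 + 23.6×0.9333 + 2 = 11.996 + 22.026 + 2 = 36.022 cmH2O.

36.0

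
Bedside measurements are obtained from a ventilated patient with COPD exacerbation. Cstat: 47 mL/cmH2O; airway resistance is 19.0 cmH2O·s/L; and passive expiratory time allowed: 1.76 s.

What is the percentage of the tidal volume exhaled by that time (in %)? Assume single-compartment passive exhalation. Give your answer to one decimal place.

τ = R × C = 19.0 × 47 mL/cmH2O = 19.0 × 0.047 L/cmH2O = 0.893 s.
Passive exhalation: V(t)/V₀ = e^(−t/τ) = e^(−1.76/0.893) = 0.1393.
Fraction exhaled = 1 − 0.1393 = 0.8607 → 86.07%.

86.1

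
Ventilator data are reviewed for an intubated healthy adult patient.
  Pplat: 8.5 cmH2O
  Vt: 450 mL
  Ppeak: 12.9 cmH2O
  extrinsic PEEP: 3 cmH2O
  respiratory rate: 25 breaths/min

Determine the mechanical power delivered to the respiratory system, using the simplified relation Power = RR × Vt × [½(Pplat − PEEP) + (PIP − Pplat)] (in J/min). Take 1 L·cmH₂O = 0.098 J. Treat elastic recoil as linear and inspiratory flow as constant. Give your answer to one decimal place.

Per-breath work = Vt × [½(Pplat−PEEP) + (PIP−Pplat)] = 0.450 × [0.5×5.5 + 4.4] = 0.450 × 7.15 = 3.218 L·cmH2O.
Power = 25 × 3.218 = 80.45 L·cmH2O/min.
× 0.098 J/(L·cmH2O) → 7.884 J/min.

7.9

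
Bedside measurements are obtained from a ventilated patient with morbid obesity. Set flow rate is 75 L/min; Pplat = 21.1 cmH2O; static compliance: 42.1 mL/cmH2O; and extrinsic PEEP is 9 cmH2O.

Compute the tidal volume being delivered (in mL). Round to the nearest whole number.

Vt = Cstat × (Pplat − PEEP) = 42.1 × (21.1 − 9) = 42.1 × 12.1 = 509.41 mL.

509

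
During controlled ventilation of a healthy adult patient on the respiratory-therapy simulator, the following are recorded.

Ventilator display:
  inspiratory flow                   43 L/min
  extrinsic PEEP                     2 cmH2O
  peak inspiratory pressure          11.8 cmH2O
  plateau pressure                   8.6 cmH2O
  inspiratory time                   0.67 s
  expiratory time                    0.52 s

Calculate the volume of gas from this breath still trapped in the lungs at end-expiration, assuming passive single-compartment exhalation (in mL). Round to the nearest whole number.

97

Flow: 43 L/min ÷ 60 = 0.7167 L/s.
Vt = flow × Ti = 0.7167 L/s × 0.67 s × 1000 mL/L = 480.19 mL.
R = (PIP − Pplat)/V̇ = (11.8 − 8.6) / 0.7167 = 3.2/0.7167 = 4.465 cmH2O·s/L.
C = Vt/(Pplat − PEEP) = 480.19 / (8.6 − 2) = 480.19/6.6 = 72.756 mL/cmH2O.
τ = R × C = 4.465 × 0.07276 L/cmH2O = 0.3249 s.
Fraction remaining = e^(−Te/τ) = e^(−0.52/0.3249) = 0.2018.
Trapped volume = 480.19 × 0.2018 = 96.902 mL.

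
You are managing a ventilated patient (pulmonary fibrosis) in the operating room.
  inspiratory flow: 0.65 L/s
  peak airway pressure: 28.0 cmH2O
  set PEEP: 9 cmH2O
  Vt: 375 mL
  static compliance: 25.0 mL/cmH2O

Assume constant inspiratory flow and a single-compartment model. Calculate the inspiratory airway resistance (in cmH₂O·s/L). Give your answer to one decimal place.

6.2

Equation of motion (constant flow): PIP = Vt/C + R·V̇ + PEEP.
R·V̇ = PIP − Vt/C − PEEP = 28.0 − 375/25.0 − 9 = 28.0 − 15.0 − 9 = 4.0 cmH2O.
R = 4.0 / 0.65 = 6.154 cmH2O·s/L.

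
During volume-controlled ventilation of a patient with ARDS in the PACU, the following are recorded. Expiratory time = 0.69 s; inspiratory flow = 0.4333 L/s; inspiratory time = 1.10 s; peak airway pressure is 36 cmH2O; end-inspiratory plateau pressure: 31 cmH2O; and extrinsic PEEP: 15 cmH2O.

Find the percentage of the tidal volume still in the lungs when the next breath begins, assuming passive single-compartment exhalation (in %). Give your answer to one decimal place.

13.4

Vt = flow × Ti = 0.4333 L/s × 1.10 s × 1000 mL/L = 476.63 mL.
R = (PIP − Pplat)/V̇ = (36 − 31) / 0.4333 = 5.0/0.4333 = 11.539 cmH2O·s/L.
C = Vt/(Pplat − PEEP) = 476.63 / (31 − 15) = 476.63/16.0 = 29.789 mL/cmH2O.
τ = R × C = 11.539 × 0.02979 L/cmH2O = 0.3437 s.
Fraction remaining at end-expiration = e^(−Te/τ) = e^(−0.69/0.3437) = 0.1343 → 13.43%.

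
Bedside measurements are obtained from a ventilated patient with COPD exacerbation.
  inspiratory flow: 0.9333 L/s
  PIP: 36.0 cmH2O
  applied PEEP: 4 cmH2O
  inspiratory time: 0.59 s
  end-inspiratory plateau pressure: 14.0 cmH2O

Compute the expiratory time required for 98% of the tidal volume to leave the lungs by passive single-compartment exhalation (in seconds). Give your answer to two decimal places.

Vt = flow × Ti = 0.9333 L/s × 0.59 s × 1000 mL/L = 550.65 mL.
R = (PIP − Pplat)/V̇ = (36.0 − 14.0) / 0.9333 = 22.0/0.9333 = 23.572 cmH2O·s/L.
C = Vt/(Pplat − PEEP) = 550.65 / (14.0 − 4) = 550.65/10.0 = 55.065 mL/cmH2O.
τ = R × C = 23.572 × 0.05507 L/cmH2O = 1.298 s.
t = −τ·ln(1 − 0.98) = −1.298·ln(0.02) = 5.078 s.

5.08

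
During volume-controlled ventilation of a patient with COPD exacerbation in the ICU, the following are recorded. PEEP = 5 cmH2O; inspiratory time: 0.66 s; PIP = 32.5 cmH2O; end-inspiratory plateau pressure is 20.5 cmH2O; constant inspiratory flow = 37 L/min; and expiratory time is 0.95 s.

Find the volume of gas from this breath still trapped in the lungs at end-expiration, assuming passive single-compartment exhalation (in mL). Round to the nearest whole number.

63

Flow: 37 L/min ÷ 60 = 0.6167 L/s.
Vt = flow × Ti = 0.6167 L/s × 0.66 s × 1000 mL/L = 407.02 mL.
R = (PIP − Pplat)/V̇ = (32.5 − 20.5) / 0.6167 = 12.0/0.6167 = 19.458 cmH2O·s/L.
C = Vt/(Pplat − PEEP) = 407.02 / (20.5 − 5) = 407.02/15.5 = 26.259 mL/cmH2O.
τ = R × C = 19.458 × 0.02626 L/cmH2O = 0.511 s.
Fraction remaining = e^(−Te/τ) = e^(−0.95/0.511) = 0.1558.
Trapped volume = 407.02 × 0.1558 = 63.414 mL.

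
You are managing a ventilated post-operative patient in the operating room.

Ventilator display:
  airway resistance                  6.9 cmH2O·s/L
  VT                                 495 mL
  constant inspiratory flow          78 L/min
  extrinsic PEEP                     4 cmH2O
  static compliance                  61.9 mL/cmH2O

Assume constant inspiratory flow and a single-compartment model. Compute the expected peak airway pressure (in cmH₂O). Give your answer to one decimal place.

21.0

Flow: 78 L/min ÷ 60 = 1.3 L/s.
Equation of motion (constant flow): PIP = Vt/C + R·V̇ + PEEP.
PIP = 495/61.9 + 6.9×1.3 + 4 = 7.997 + 8.97 + 4 = 20.967 cmH2O.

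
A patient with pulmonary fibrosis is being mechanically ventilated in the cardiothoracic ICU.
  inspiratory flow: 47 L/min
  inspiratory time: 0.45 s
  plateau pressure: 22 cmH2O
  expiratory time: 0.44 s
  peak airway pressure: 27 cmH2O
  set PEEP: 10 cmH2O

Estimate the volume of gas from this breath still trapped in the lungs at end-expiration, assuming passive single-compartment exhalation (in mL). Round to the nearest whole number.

Flow: 47 L/min ÷ 60 = 0.7833 L/s.
Vt = flow × Ti = 0.7833 L/s × 0.45 s × 1000 mL/L = 352.49 mL.
R = (PIP − Pplat)/V̇ = (27 − 22) / 0.7833 = 5.0/0.7833 = 6.383 cmH2O·s/L.
C = Vt/(Pplat − PEEP) = 352.49 / (22 − 10) = 352.49/12.0 = 29.374 mL/cmH2O.
τ = R × C = 6.383 × 0.02937 L/cmH2O = 0.1875 s.
Fraction remaining = e^(−Te/τ) = e^(−0.44/0.1875) = 0.09569.
Trapped volume = 352.49 × 0.09569 = 33.73 mL.

34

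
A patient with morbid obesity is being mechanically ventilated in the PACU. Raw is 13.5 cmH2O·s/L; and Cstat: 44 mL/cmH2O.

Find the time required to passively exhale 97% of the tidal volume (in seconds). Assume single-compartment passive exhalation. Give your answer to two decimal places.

τ = R × C = 13.5 × 44 mL/cmH2O = 13.5 × 0.044 L/cmH2O = 0.594 s.
Exhaled fraction f = 1 − e^(−t/τ) → t = −τ·ln(1 − f) = −0.594·ln(0.03) = 2.083 s.

2.08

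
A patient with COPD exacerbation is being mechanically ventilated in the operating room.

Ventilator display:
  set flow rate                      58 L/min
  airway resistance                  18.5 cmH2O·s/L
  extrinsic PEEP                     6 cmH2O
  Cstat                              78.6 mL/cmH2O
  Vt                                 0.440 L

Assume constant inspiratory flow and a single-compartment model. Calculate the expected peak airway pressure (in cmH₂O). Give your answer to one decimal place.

Flow: 58 L/min ÷ 60 = 0.9667 L/s.
Equation of motion (constant flow): PIP = Vt/C + R·V̇ + PEEP.
PIP = 440/78.6 + 18.5×0.9667 + 6 = 5.598 + 17.884 + 6 = 29.482 cmH2O.

29.5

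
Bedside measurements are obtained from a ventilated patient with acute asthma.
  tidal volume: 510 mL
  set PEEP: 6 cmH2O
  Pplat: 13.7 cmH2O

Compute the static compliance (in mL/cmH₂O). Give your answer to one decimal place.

66.2

Cstat = Vt / (Pplat − PEEP) = 510 / (13.7 − 6) = 510 / 7.7 = 66.234 mL/cmH2O.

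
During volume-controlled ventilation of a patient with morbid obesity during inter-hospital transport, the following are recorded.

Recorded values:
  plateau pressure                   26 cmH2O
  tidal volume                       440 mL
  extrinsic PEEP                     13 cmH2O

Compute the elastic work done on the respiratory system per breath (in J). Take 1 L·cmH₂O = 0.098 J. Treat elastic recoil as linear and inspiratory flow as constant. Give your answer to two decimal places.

Elastic work ≈ ½ × (Pplat − PEEP) × Vt = 0.5 × (26 − 13) × 0.440 L = 0.5 × 13.0 × 0.440 = 2.86 L·cmH2O.
× 0.098 J/(L·cmH2O) → 0.2803 J.

0.28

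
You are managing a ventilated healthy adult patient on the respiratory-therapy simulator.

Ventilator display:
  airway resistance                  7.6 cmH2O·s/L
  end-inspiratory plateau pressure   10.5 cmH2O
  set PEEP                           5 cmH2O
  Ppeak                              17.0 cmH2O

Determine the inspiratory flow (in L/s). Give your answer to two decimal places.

flow = (PIP − Pplat) / Raw = 6.5 / 7.6 = 0.8553 L/s.

0.86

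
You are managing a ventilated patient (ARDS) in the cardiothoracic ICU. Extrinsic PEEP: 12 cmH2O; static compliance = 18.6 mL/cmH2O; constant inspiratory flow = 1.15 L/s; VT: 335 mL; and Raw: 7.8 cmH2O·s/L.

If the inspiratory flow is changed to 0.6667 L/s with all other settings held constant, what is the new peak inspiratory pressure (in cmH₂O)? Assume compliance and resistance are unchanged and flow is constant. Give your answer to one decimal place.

35.2

PIP = Vt/C + R·V̇ + PEEP (constant-flow equation of motion).
Only the resistive term changes: ΔPIP = R × ΔV̇ = 7.8 × (0.6667 − 1.15) = 7.8 × -0.4833 = -3.77 cmH2O.
Original PIP = 335/18.6 + 7.8×1.15 + 12 = 38.981 cmH2O; new PIP = 38.981 + (-3.77) = 35.211 cmH2O.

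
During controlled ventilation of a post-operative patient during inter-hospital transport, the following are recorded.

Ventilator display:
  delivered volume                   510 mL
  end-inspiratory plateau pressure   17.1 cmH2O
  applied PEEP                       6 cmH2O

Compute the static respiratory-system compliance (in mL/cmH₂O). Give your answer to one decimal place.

Cstat = Vt / (Pplat − PEEP) = 510 / (17.1 − 6) = 510 / 11.1 = 45.946 mL/cmH2O.

45.9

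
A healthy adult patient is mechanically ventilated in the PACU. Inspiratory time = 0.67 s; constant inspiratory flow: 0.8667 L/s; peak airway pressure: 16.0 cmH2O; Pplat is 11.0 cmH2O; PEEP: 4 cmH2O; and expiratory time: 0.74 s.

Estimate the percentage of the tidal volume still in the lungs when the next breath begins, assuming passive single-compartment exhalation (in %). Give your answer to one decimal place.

Vt = flow × Ti = 0.8667 L/s × 0.67 s × 1000 mL/L = 580.69 mL.
R = (PIP − Pplat)/V̇ = (16.0 − 11.0) / 0.8667 = 5.0/0.8667 = 5.769 cmH2O·s/L.
C = Vt/(Pplat − PEEP) = 580.69 / (11.0 − 4) = 580.69/7.0 = 82.956 mL/cmH2O.
τ = R × C = 5.769 × 0.08296 L/cmH2O = 0.4786 s.
Fraction remaining at end-expiration = e^(−Te/τ) = e^(−0.74/0.4786) = 0.2131 → 21.31%.

21.3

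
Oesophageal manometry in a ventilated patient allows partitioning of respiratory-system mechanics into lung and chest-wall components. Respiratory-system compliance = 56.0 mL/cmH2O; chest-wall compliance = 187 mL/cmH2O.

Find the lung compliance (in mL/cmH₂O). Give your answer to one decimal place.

79.9

1/CL = 1/Crs − 1/Ccw.
1/CL = 1/56.0 − 1/187 = 0.01251.
CL = 79.936 mL/cmH2O.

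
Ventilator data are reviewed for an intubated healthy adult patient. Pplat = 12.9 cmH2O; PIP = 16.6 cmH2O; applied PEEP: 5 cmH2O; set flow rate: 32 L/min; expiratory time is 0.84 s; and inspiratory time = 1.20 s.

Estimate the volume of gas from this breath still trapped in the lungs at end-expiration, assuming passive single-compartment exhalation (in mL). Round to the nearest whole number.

144

Flow: 32 L/min ÷ 60 = 0.5333 L/s.
Vt = flow × Ti = 0.5333 L/s × 1.20 s × 1000 mL/L = 639.96 mL.
R = (PIP − Pplat)/V̇ = (16.6 − 12.9) / 0.5333 = 3.7/0.5333 = 6.938 cmH2O·s/L.
C = Vt/(Pplat − PEEP) = 639.96 / (12.9 − 5) = 639.96/7.9 = 81.008 mL/cmH2O.
τ = R × C = 6.938 × 0.08101 L/cmH2O = 0.562 s.
Fraction remaining = e^(−Te/τ) = e^(−0.84/0.562) = 0.2243.
Trapped volume = 639.96 × 0.2243 = 143.54 mL.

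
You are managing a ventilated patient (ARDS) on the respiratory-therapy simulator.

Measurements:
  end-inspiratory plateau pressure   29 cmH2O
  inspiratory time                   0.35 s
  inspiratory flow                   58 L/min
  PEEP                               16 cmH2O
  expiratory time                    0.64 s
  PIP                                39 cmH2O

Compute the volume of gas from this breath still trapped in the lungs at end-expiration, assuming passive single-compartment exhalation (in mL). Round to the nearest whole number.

31

Flow: 58 L/min ÷ 60 = 0.9667 L/s.
Vt = flow × Ti = 0.9667 L/s × 0.35 s × 1000 mL/L = 338.35 mL.
R = (PIP − Pplat)/V̇ = (39 − 29) / 0.9667 = 10.0/0.9667 = 10.344 cmH2O·s/L.
C = Vt/(Pplat − PEEP) = 338.35 / (29 − 16) = 338.35/13.0 = 26.027 mL/cmH2O.
τ = R × C = 10.344 × 0.02603 L/cmH2O = 0.2693 s.
Fraction remaining = e^(−Te/τ) = e^(−0.64/0.2693) = 0.09287.
Trapped volume = 338.35 × 0.09287 = 31.423 mL.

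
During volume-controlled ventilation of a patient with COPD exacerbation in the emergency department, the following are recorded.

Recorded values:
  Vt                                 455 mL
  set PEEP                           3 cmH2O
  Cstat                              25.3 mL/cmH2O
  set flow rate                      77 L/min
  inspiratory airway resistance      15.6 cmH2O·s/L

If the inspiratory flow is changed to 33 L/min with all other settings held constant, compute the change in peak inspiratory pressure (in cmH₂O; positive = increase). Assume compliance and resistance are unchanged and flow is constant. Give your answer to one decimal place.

-11.4

Flow: 77 L/min ÷ 60 = 1.2833 L/s.
New flow: 33 L/min ÷ 60 = 0.55 L/s.
PIP = Vt/C + R·V̇ + PEEP (constant-flow equation of motion).
Only the resistive term changes: ΔPIP = R × ΔV̇ = 15.6 × (0.55 − 1.2833) = 15.6 × -0.7333 = -11.439 cmH2O.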